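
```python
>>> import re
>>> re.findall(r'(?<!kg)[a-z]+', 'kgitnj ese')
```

The negative lookahead/lookbehind blocks any match where the forbidden context is present.
Matches: at [0:6] → 'kgitnj'; at [7:10] → 'ese'.
Since nothing is captured, `findall` lists the 2 matched substrings directly.

['kgitnj', 'ese']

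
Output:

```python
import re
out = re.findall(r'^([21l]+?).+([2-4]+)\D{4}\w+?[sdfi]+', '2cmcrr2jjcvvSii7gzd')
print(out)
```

This matches anchored at the start of the string; then one or more of one of [21l] (lazy) (captured); then one or more of any character; then one or more of a character in [2-4] (captured); then exactly 4 of a non-digit, then one or more of a word character (lazy); then one or more of one of [sdfi].
Matches: at [0:15] match '2cmcrr2jjcvvSii', groups = ('2', '2').
2 groups means the one result is a tuple of 2 captured strings — 1 here.

[('2', '2')]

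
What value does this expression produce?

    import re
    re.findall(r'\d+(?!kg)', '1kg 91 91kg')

['91', '9']

`(?!…)`/`(?<!…)` only lets a position through if the neighbouring text does NOT match; no characters are consumed.
No capturing groups, so `findall` returns the 2 full match strings.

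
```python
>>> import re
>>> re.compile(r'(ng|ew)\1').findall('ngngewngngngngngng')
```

['ng', 'ng', 'ng', 'ng']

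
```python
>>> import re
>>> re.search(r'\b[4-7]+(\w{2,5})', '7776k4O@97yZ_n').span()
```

The match spans [0:7] → '7776k4O'.

(0, 7)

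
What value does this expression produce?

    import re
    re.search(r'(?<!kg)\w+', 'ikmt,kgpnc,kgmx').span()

The negative lookahead/lookbehind blocks any match where the forbidden context is present.
`re.search` scans for the first position where the pattern succeeds.
The match spans [0:4] → 'ikmt'.

(0, 4)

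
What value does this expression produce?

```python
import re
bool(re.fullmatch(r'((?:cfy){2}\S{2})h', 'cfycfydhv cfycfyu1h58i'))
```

False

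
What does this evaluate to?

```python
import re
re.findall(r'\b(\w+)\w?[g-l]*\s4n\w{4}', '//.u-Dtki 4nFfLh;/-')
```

['Dtki']

This matches a word boundary (`\b`, zero-width); then one or more of a word character (captured); then optionally a word character, then zero or more of a character in [g-l], then whitespace; then the literal '4n', then exactly 4 of a word character.
One capturing group, so `findall` returns just the captured substring from the one match — 1 in all.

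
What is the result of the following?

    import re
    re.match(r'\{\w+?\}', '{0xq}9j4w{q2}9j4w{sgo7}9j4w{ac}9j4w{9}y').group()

With `match`, the pattern is implicitly anchored at the beginning.
The match spans [0:5] → '{0xq}'.

'{0xq}'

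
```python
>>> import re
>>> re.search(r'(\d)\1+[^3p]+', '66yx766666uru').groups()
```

`\1` has to match the exact text group 1 already captured.
`re.search` scans for the first position where the pattern succeeds.
The match spans [0:13] → '66yx766666uru'.
Captured: group 1 = '6'.

('6',)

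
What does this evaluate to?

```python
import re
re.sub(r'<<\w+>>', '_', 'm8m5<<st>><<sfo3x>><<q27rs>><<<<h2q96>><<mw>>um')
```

'm8m5___<<__um'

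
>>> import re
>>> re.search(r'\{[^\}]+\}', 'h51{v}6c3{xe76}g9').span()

(3, 6)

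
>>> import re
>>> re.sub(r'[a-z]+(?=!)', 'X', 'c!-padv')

The positive lookaround only admits positions where the adjacent text matches; those characters stay outside the span.
`sub` substitutes 'X' at each match site.

'X!-padv'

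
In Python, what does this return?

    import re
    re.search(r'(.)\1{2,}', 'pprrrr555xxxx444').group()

'rrrr'

`\1` has to match the exact text group 1 already captured.
The match spans [2:6] → 'rrrr'.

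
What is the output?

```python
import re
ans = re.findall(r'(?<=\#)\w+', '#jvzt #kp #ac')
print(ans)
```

['jvzt', 'kp', 'ac']

The `(?=…)`/`(?<=…)` assertion just peeks at neighbouring text; it doesn't advance the match position.
No capturing groups, so `findall` returns the 3 full match strings.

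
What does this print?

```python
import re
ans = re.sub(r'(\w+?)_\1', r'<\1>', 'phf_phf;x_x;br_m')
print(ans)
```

`\1` has to match the exact text group 1 already captured.
Matches: at [0:7] → 'phf_phf'; at [8:11] → 'x_x'.
Each match is replaced using the text its own group 1 captured.

<phf>;<x>;br_m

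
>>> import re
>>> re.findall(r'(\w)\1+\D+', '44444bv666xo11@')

['4', '6', '1']

The backreference `\1` re-matches whatever the first group consumed, character for character.
Walking the string: at [0:7] match '44444bv', group 1 = '4'; at [7:12] match '666xo', group 1 = '6'; at [12:15] match '11@', group 1 = '1'.
`findall` collects group 1 from each match (3 total).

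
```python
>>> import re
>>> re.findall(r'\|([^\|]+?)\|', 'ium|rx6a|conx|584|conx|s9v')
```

['rx6a', '584']

Walking the string: at [3:9] match '|rx6a|', group 1 = 'rx6a'; at [13:18] match '|584|', group 1 = '584'.
With a single group, `findall` returns only what that group captured — 2 items.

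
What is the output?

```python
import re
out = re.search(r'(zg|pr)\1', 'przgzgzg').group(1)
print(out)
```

zg

A backreference is literal: `\1` must see the identical characters the first group matched.
`search` walks the string left to right and returns the first match it finds.
The match spans [2:6] → 'zgzg'.
Captured: group 1 = 'zg'.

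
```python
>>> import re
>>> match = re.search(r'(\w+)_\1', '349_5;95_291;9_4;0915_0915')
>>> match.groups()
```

`\1` is not a pattern — it's the concrete string captured by group 1, re-applied verbatim.
Unlike `match`, `search` isn't anchored — it looks for the pattern anywhere in the string.
The match spans [17:26] → '0915_0915'.
Captured: group 1 = '0915'.

('0915',)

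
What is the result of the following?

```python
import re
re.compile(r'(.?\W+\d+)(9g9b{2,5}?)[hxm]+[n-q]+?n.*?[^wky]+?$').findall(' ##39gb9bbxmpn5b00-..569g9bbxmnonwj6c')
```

This matches optionally any character, then one or more of a non-word character, then one or more of a digit (captured); then the literal '9g9', then 2 to 5 of the literal 'b' (lazy) (captured); then one or more of one of [hxm]; then one or more of a character in [n-q] (lazy), then a literal 'n', then zero or more of any character (lazy); then one or more of any character except [wky] (lazy); then anchored at the end.
2 groups means the one result is a tuple of 2 captured strings — 1 here.

[('0-..56', '9g9bb')]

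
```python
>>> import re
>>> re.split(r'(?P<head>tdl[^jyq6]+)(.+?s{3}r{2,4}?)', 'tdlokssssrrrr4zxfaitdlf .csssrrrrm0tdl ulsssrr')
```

['', 'tdlokssssrrrr4zxfaitdlf .csssrrrrm0tdl u', 'lsssrr', '']

The pattern matches the literal 'tdl', then one or more of any character except [jyq6] (captured as 'head'); then one or more of any character (lazy), then exactly 3 of a literal 's', then 2 to 4 of a literal 'r' (lazy) (captured).
Matches to split on: at [0:46] → 'tdlokssssrrrr4zxfaitdlf .csssrrrrm0tdl ulsssrr'.
Because the pattern has a capturing group, `split` also inserts each captured text between the pieces.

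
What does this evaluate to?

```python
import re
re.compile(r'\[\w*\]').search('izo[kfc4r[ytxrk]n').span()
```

The match spans [9:16] → '[ytxrk]'.

(9, 16)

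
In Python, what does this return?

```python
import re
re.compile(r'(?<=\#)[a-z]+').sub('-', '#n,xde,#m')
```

'#-,xde,#-'

The positive lookaround only admits positions where the adjacent text matches; those characters stay outside the span.
Each match is replaced by '-'.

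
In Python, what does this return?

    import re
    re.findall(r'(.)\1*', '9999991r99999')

['9', '1', 'r', '9']

`\1` is not a pattern — it's the concrete string captured by group 1, re-applied verbatim.
Walking the string: at [0:6] match '999999', group 1 = '9'; at [6:7] match '1', group 1 = '1'; at [7:8] match 'r', group 1 = 'r'; at [8:13] match '99999', group 1 = '9'.
One capturing group, so `findall` returns just the captured substring from each match — 4 in all.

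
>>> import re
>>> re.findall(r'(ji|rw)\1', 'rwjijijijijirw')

['ji', 'ji']

After group 1 captures some text, `\1` only succeeds where that same text appears again.
Scanning left to right: at [2:6] match 'jiji', group 1 = 'ji'; at [6:10] match 'jiji', group 1 = 'ji'.
`findall` collects group 1 from each match (2 total).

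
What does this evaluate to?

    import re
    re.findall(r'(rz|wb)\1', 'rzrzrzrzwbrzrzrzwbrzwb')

['rz', 'rz', 'rz']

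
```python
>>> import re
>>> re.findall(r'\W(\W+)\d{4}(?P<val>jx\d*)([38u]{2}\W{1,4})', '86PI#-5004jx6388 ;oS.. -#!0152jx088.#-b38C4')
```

[('-', 'jx63', '88 ;'), ('. -#!', 'jx0', '88.#-')]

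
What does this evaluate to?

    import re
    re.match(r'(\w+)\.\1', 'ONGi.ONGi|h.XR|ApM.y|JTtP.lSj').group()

'ONGi.ONGi'

`re.match` won't scan ahead — the pattern has to work from the very first character.
The match spans [0:9] → 'ONGi.ONGi'.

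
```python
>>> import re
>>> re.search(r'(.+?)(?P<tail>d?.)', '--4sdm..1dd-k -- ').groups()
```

This matches one or more of any character (lazy) (captured); then optionally a literal 'd', then any character (captured as 'tail').
A `+?`/`*?`/`{m,n}?` starts at its minimum and grows only as far as needed for what follows to match.
`search` walks the string left to right and returns the first match it finds.
The match spans [0:2] → '--'.
Captured: group 1 = '-', group 2 = '-'.

('-', '-')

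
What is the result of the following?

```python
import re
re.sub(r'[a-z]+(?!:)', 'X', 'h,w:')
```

The negative lookaround is zero-width — it rules out positions where the adjacent text would match, without consuming anything.
Each match is replaced by 'X'.

'X,w:'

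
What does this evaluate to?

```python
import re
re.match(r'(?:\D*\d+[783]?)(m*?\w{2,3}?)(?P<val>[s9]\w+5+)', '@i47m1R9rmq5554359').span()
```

(0, 17)

`match` is anchored at position 0; if the pattern doesn't fit there, it returns None.
The match spans [0:17] → '@i47m1R9rmq555435'.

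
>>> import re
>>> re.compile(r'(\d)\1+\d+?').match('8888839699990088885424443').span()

`re.match` won't scan ahead — the pattern has to work from the very first character.
The match spans [0:6] → '888883'.

(0, 6)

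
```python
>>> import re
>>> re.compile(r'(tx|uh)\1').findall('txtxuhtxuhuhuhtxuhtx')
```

['tx', 'uh']

The backreference `\1` re-matches whatever the first group consumed, character for character.
With a single group, `findall` returns only what that group captured — 2 items.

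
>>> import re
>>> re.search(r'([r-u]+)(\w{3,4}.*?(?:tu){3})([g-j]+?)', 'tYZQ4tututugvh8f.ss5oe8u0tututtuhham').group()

'tYZQ4tututug'

This matches one or more of a character in [r-u] (captured); then 3 to 4 of a word character, then zero or more of any character (lazy), then the literal 'tu' repeated 3 times (captured); then one or more of a character in [g-j] (lazy) (captured).
`search` walks the string left to right and returns the first match it finds.
The match spans [0:12] → 'tYZQ4tututug'.
Captured: group 1 = 't', group 2 = 'YZQ4tututu', group 3 = 'g'.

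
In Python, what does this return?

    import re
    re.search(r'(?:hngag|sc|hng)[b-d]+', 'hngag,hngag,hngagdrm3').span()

`re.search` scans for the first position where the pattern succeeds.
The match spans [12:18] → 'hngagd'.

(12, 18)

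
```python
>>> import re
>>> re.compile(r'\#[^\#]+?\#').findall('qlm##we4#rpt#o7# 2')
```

['#we4#', '#o7#']

`findall` yields the raw match text (2 of them) because the pattern has no groups.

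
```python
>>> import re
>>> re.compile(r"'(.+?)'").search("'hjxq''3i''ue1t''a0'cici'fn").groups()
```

('hjxq',)

Because the quantifier is non-greedy, it stops expanding at the earliest point where the rest of the pattern can succeed.
`re.search` scans for the first position where the pattern succeeds.
The match spans [0:6] → "'hjxq'".
Captured: group 1 = 'hjxq'.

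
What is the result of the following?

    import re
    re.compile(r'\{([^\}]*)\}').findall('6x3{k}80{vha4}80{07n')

['k', 'vha4']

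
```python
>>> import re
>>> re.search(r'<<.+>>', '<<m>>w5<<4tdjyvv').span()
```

(0, 5)

`search` walks the string left to right and returns the first match it finds.
The match spans [0:5] → '<<m>>'.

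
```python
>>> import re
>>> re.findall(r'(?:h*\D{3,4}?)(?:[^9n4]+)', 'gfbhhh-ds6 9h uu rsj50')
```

The pattern matches zero or more of the literal 'h', then 3 to 4 of a non-digit (lazy) (non-capturing group); then one or more of any character except [9n4] (non-capturing group).
With no groups in the pattern, `findall` gives back each whole match — 2 here.

['gfbhhh-ds6 ', 'h uu rsj50']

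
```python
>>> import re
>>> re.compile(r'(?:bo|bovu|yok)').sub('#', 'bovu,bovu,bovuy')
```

`|` is ordered: at each position the engine commits to the first alternative that works.
Matches: at [0:2] → 'bo'; at [5:7] → 'bo'; at [10:12] → 'bo'.
Each match is replaced by '#'.

'#vu,#vu,#vuy'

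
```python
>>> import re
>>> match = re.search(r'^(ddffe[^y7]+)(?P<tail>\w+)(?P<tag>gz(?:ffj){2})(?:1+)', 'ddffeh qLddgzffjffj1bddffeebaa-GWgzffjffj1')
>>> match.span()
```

The pattern matches anchored at the start of the string; then the literal 'ddf', then the literal 'fe', then one or more of any character except [y7] (captured); then one or more of a word character (captured as 'tail'); then the literal 'gz', then the literal 'ffj' repeated 2 times (captured as 'tag'); then one or more of a literal '1' (non-capturing group).
The match spans [0:42] → 'ddffeh qLddgzffjffj1bddffeebaa-GWgzffjffj1'.

(0, 42)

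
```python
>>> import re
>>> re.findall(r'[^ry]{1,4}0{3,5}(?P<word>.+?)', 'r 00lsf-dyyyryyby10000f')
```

['f']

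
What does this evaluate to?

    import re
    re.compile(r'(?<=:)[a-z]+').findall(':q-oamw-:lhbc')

The `(?=…)`/`(?<=…)` assertion just peeks at neighbouring text; it doesn't advance the match position.
Since nothing is captured, `findall` lists the 2 matched substrings directly.

['q', 'lhbc']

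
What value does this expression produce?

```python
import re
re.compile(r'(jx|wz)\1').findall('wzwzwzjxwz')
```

The backreference `\1` re-matches whatever the first group consumed, character for character.
With a single group, `findall` returns only what that group captured — 1 item.

['wz']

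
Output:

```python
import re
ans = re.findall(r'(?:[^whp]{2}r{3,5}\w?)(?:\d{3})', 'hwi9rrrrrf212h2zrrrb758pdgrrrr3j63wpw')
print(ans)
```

['i9rrrrrf212', '2zrrrb758']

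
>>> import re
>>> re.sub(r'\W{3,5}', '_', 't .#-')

't_'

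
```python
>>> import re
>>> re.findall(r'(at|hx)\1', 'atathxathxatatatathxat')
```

After group 1 captures some text, `\1` only succeeds where that same text appears again.
Walking the string: at [0:4] match 'atat', group 1 = 'at'; at [10:14] match 'atat', group 1 = 'at'; at [14:18] match 'atat', group 1 = 'at'.
`findall` collects group 1 from each match (3 total).

['at', 'at', 'at']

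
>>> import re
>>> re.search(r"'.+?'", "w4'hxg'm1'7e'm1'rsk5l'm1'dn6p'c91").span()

Lazy quantifiers expand one character at a time until the remainder of the pattern can match.
The match spans [2:7] → "'hxg'".

(2, 7)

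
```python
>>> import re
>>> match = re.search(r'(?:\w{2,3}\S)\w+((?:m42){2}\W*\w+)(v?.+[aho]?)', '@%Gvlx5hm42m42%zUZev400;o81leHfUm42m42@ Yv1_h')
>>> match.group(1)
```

'm42m42%zUZev400'

Pattern: 2 to 3 of a word character, then a non-whitespace character (non-capturing group); then one or more of a word character; then the literal 'm42' repeated 2 times, then zero or more of a non-word character, then one or more of a word character (captured); then optionally a literal 'v', then one or more of any character, then optionally one of [aho] (captured).
Unlike `match`, `search` isn't anchored — it looks for the pattern anywhere in the string.
The match spans [2:45] → 'Gvlx5hm42m42%zUZev400;o81leHfUm42m42@ Yv1_h'.
Captured: group 1 = 'm42m42%zUZev400', group 2 = ';o81leHfUm42m42@ Yv1_h'.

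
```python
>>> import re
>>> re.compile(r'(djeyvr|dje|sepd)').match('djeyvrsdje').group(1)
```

The match spans [0:6] → 'djeyvr'.
Captured: group 1 = 'djeyvr'.

'djeyvr'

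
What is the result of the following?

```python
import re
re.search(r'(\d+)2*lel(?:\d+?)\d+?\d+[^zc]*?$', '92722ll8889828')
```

Pattern: one or more of a digit (captured); then zero or more of the literal '2', then the literal 'lel'; then one or more of a digit (lazy) (non-capturing group); then one or more of a digit (lazy); then one or more of a digit, then zero or more of any character except [zc] (lazy); then anchored at the end.
`re.search` scans for the first position where the pattern succeeds.
Here the pattern never matches, so the call returns None.

None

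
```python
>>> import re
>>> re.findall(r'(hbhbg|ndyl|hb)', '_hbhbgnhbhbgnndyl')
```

The regex engine tests alternatives in the order written; an earlier branch that matches wins even if a later one would match more.
With a single group, `findall` returns only what that group captured — 3 items.

['hbhbg', 'hbhbg', 'ndyl']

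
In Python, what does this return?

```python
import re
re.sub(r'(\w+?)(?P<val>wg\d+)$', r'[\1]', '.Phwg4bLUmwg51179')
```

'.[Phwg4bLUm]'

The pattern matches one or more of a word character (lazy) (captured); then the literal 'wg', then one or more of a digit (captured as 'val'); then anchored at the end.
The replacement refers to a captured group, so each match is rewritten using its own captured text.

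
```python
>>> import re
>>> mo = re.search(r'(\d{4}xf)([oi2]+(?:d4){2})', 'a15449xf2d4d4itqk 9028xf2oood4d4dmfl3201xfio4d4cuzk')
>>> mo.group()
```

The pattern matches exactly 4 of a digit, then the literal 'xf' (captured); then one or more of one of [oi2], then the literal 'd4' repeated 2 times (captured).
The match spans [2:13] → '5449xf2d4d4'.

'5449xf2d4d4'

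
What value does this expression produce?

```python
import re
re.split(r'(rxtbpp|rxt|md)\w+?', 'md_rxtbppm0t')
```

['', 'md', '', 'rxtbpp', '0t']

Alternation tries branches left to right and keeps the first one that lets the overall match succeed at that position.
Matches to split on: at [0:3] → 'md_'; at [3:10] → 'rxtbppm'.
Because the pattern has a capturing group, `split` also inserts each captured text between the pieces.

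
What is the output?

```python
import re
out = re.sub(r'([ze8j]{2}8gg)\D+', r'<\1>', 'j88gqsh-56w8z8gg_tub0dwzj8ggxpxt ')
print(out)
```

The replacement refers to a captured group, so each match is rewritten using its own captured text.

j88gqsh-56w<8z8gg>0dw<zj8gg>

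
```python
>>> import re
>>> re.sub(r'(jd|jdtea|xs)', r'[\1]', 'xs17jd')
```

'[xs]17[jd]'

Matches: at [0:2] → 'xs'; at [4:6] → 'jd'.
Each match is replaced using the text its own group 1 captured.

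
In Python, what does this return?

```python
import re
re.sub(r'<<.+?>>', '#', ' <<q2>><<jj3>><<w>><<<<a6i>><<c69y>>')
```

Each match is replaced by '#'.

' #####'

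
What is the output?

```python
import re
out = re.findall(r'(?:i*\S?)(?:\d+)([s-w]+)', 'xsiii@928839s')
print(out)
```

Pattern: zero or more of a literal 'i', then optionally a non-whitespace character (non-capturing group); then one or more of a digit (non-capturing group); then one or more of a character in [s-w] (captured).
Matches: at [2:13] match 'iii@928839s', group 1 = 's'.
`findall` collects group 1 from the one match (1 total).

['s']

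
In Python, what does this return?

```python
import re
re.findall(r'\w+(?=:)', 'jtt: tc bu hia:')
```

['jtt', 'hia']

Lookahead/lookbehind check context without consuming it, so the matched span excludes the asserted characters.
Walking the string: at [0:3] → 'jtt'; at [11:14] → 'hia'.
Since nothing is captured, `findall` lists the 2 matched substrings directly.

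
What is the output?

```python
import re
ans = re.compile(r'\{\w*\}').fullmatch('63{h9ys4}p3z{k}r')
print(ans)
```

`re.fullmatch` requires the pattern to consume the entire string.
Here the string isn't matched end-to-end, so the call returns None.

None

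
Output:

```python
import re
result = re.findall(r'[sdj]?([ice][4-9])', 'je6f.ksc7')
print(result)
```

['e6', 'c7']

The pattern matches optionally one of [sdj]; then one of [ice], then a character in [4-9] (captured).
`findall` collects group 1 from each match (2 total).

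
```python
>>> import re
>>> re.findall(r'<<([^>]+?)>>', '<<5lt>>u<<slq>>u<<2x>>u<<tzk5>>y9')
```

Matches: at [0:7] match '<<5lt>>', group 1 = '5lt'; at [8:15] match '<<slq>>', group 1 = 'slq'; at [16:22] match '<<2x>>', group 1 = '2x'; at [23:31] match '<<tzk5>>', group 1 = 'tzk5'.
One capturing group, so `findall` returns just the captured substring from each match — 4 in all.

['5lt', 'slq', '2x', 'tzk5']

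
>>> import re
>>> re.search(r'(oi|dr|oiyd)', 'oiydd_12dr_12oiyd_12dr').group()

'oi'

`|` is ordered: at each position the engine commits to the first alternative that works.
`search` walks the string left to right and returns the first match it finds.
The match spans [0:2] → 'oi'.
Captured: group 1 = 'oi'.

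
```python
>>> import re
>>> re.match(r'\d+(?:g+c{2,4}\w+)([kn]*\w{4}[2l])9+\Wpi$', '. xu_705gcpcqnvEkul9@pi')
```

None

This matches one or more of a digit; then one or more of a literal 'g', then 2 to 4 of a literal 'c', then one or more of a word character (non-capturing group); then zero or more of one of [kn], then exactly 4 of a word character, then one of [2l] (captured); then one or more of a literal '9', then a non-word character, then the literal 'pi'; then anchored at the end.
`re.match` won't scan ahead — the pattern has to work from the very first character.
Here the string doesn't start with a match, so the call returns None.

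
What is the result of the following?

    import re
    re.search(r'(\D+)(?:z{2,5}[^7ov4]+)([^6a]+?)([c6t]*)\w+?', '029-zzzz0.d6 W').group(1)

'-zz'

The match spans [3:14] → '-zzzz0.d6 W'.
Captured: group 1 = '-zz', group 2 = ' ', group 3 = ''.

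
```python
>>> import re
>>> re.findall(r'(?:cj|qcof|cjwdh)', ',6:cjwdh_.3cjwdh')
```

['cj', 'cj']

Branches in `(...|...)` are attempted left-to-right; the first branch that allows the whole pattern to succeed is taken.
Matches: at [3:5] → 'cj'; at [11:13] → 'cj'.
No capturing groups, so `findall` returns the 2 full match strings.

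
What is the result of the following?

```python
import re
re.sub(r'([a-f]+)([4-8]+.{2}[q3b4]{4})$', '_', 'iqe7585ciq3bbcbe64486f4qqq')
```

'iqe7585ciq3_'

Pattern: one or more of a character in [a-f] (captured); then one or more of a character in [4-8], then exactly 2 of any character, then exactly 4 of one of [q3b4] (captured); then anchored at the end.
Matches: at [11:26] → 'bbcbe64486f4qqq'.
Each match is replaced by '_'.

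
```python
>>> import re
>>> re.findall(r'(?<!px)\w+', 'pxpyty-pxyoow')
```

['pxpyty', 'pxyoow']

The negative lookahead/lookbehind blocks any match where the forbidden context is present.
Scanning left to right: at [0:6] → 'pxpyty'; at [7:13] → 'pxyoow'.
Since nothing is captured, `findall` lists the 2 matched substrings directly.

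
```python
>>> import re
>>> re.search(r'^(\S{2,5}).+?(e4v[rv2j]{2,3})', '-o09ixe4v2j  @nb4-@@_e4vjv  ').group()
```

'-o09ixe4v2j'

A non-greedy quantifier consumes as few characters as it can — just enough that the remainder of the pattern still matches from where it stops; whatever follows it matches normally.
The match spans [0:11] → '-o09ixe4v2j'.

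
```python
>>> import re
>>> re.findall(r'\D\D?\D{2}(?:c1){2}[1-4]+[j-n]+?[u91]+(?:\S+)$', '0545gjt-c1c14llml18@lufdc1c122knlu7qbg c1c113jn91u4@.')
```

This matches a non-digit; then optionally a non-digit, then exactly 2 of a non-digit, then the literal 'c1' repeated 2 times; then one or more of a character in [1-4]; then one or more of a character in [j-n] (lazy), then one or more of one of [u91]; then one or more of a non-whitespace character (non-capturing group); then anchored at the end.
Scanning left to right: at [35:53] → 'qbg c1c113jn91u4@.'.
No capturing groups, so `findall` returns the 1 full match string.

['qbg c1c113jn91u4@.']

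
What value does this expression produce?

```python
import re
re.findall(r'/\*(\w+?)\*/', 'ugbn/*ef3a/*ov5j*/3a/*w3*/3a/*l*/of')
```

Matches: at [10:18] match '/*ov5j*/', group 1 = 'ov5j'; at [20:26] match '/*w3*/', group 1 = 'w3'; at [28:33] match '/*l*/', group 1 = 'l'.
With a single group, `findall` returns only what that group captured — 3 items.

['ov5j', 'w3', 'l']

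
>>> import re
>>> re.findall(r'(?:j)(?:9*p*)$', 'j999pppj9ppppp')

The pattern matches a literal 'j' (non-capturing group); then zero or more of a literal '9', then zero or more of the literal 'p' (non-capturing group); then anchored at the end.
Matches: at [7:14] → 'j9ppppp'.
Since nothing is captured, `findall` lists the 1 matched substring directly.

['j9ppppp']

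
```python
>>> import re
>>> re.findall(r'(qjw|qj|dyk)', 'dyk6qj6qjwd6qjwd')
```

['dyk', 'qj', 'qjw', 'qjw']

Alternation isn't longest-match — the leftmost alternative that fits at this position is chosen.
Walking the string: at [0:3] match 'dyk', group 1 = 'dyk'; at [4:6] match 'qj', group 1 = 'qj'; at [7:10] match 'qjw', group 1 = 'qjw'; at [12:15] match 'qjw', group 1 = 'qjw'.
Because there's exactly one group, `findall` drops the full match and keeps group 1 from each hit.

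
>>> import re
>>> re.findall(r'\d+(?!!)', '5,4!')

['5']

`(?!…)`/`(?<!…)` only lets a position through if the neighbouring text does NOT match; no characters are consumed.
Scanning left to right: at [0:1] → '5'.
`findall` yields the raw match text (1 of them) because the pattern has no groups.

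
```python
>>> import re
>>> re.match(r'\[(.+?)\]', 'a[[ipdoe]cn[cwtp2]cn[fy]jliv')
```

With `match`, the pattern is implicitly anchored at the beginning.
Here the string doesn't start with a match, so the call returns None.

None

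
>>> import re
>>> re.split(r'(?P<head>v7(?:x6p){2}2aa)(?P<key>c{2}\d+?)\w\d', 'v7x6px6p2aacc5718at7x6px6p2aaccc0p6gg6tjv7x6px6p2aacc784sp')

['', 'v7x6px6p2aa', 'cc5', '8at7x6px6p2aaccc0p6gg6tj', 'v7x6px6p2aa', 'cc7', 'sp']

A non-greedy quantifier consumes as few characters as it can — just enough that the remainder of the pattern still matches from where it stops; whatever follows it matches normally.
With a capturing group present, the delimiter's captured portion is kept in the result list.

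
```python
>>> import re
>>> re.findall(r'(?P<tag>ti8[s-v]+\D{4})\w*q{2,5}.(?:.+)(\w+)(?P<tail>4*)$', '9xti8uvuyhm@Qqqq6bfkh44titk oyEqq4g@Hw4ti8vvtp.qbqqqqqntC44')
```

Pattern: the literal 'ti8', then one or more of a character in [s-v], then exactly 4 of a non-digit (captured as 'tag'); then zero or more of a word character, then 2 to 5 of the literal 'q', then any character; then one or more of any character (non-capturing group); then one or more of a word character (captured); then zero or more of a literal '4' (captured as 'tail'); then anchored at the end.
Multiple groups make `findall` return tuples — one 3-tuple for the one match.

[('ti8uvuyhm@', '4', '')]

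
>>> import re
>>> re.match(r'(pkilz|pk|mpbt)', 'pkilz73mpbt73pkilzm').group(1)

The match spans [0:5] → 'pkilz'.
Captured: group 1 = 'pkilz'.

'pkilz'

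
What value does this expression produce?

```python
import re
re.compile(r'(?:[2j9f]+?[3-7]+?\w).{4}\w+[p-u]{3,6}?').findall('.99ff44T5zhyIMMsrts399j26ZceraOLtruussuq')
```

The pattern matches one or more of one of [2j9f] (lazy), then one or more of a character in [3-7] (lazy), then a word character (non-capturing group); then exactly 4 of any character, then one or more of a word character, then 3 to 6 of a character in [p-u] (lazy).
With no groups in the pattern, `findall` gives back each whole match — 1 here.

['99ff44T5zhyIMMsrts399j26ZceraOLtruussuq']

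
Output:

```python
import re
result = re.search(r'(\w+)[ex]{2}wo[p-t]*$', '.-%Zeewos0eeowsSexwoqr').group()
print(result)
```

This matches one or more of a word character (captured); then exactly 2 of one of [ex], then the literal 'wo', then zero or more of a character in [p-t]; then anchored at the end.
Unlike `match`, `search` isn't anchored — it looks for the pattern anywhere in the string.
The match spans [3:22] → 'Zeewos0eeowsSexwoqr'.
Captured: group 1 = 'Zeewos0eeowsS'.

Zeewos0eeowsSexwoqr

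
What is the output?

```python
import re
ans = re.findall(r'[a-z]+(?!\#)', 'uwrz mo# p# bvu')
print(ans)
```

['uwrz', 'm', 'bvu']

A negative assertion filters positions out without eating any characters.
Since nothing is captured, `findall` lists the 3 matched substrings directly.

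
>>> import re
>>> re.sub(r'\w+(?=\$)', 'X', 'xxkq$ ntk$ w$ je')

'X$ X$ X$ je'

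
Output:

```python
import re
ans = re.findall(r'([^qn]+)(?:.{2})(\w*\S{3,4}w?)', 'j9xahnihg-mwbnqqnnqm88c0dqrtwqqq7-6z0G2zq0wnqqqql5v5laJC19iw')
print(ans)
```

[('j9xah', 'hg-mwb'), ('m88c0d', 'twqqq7-6z0'), ('G2z', 'wnqqqql5v5laJC19iw')]

The pattern matches one or more of any character except [qn] (captured); then exactly 2 of any character (non-capturing group); then zero or more of a word character, then 3 to 4 of a non-whitespace character, then optionally the literal 'w' (captured).
Multiple groups make `findall` return tuples — one 2-tuple for each match.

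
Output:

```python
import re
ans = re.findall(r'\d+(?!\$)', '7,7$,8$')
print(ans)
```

['7']

A negative assertion filters positions out without eating any characters.
Since nothing is captured, `findall` lists the 1 matched substring directly.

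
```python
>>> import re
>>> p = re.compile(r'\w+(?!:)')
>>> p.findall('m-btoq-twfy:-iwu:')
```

A negative assertion filters positions out without eating any characters.
Walking the string: at [0:1] → 'm'; at [2:6] → 'btoq'; at [7:10] → 'twf'; at [13:15] → 'iw'.
With no groups in the pattern, `findall` gives back each whole match — 4 here.

['m', 'btoq', 'twf', 'iw']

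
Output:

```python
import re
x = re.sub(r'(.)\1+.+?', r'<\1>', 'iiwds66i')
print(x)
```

`\1` has to match the exact text group 1 already captured.
Matches: at [0:3] → 'iiw'; at [5:8] → '66i'.
`\1` in the replacement pulls in group 1's text for each match.

<i>ds<6>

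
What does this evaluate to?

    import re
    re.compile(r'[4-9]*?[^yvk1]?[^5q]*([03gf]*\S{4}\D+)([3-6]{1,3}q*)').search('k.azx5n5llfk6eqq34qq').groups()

Pattern: zero or more of a character in [4-9] (lazy), then optionally any character except [yvk1], then zero or more of any character except [5q]; then zero or more of one of [03gf], then exactly 4 of a non-whitespace character, then one or more of a non-digit (captured); then 1 to 3 of a character in [3-6], then zero or more of the literal 'q' (captured).
Unlike `match`, `search` isn't anchored — it looks for the pattern anywhere in the string.
The match spans [0:13] → 'k.azx5n5llfk6'.
Captured: group 1 = '5n5llfk', group 2 = '6'.

('5n5llfk', '6')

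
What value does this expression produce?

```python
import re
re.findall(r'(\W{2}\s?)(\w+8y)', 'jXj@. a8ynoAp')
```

[('@. ', 'a8y')]

This matches exactly 2 of a non-word character, then optionally whitespace (captured); then one or more of a word character, then the literal '8y' (captured).
With 2 capturing groups, `findall` returns a 2-tuple per match.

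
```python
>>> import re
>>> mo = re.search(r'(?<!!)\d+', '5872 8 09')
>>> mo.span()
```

A negative assertion filters positions out without eating any characters.
`re.search` scans for the first position where the pattern succeeds.
The match spans [0:4] → '5872'.

(0, 4)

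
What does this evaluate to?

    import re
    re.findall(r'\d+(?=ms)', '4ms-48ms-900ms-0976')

Lookahead/lookbehind check context without consuming it, so the matched span excludes the asserted characters.
Walking the string: at [0:1] → '4'; at [4:6] → '48'; at [9:12] → '900'.
`findall` yields the raw match text (3 of them) because the pattern has no groups.

['4', '48', '900']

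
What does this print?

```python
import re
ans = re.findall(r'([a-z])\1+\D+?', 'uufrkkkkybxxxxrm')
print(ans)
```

['u', 'k', 'x']

`\1` is not a pattern — it's the concrete string captured by group 1, re-applied verbatim.
Scanning left to right: at [0:3] match 'uuf', group 1 = 'u'; at [4:9] match 'kkkky', group 1 = 'k'; at [10:15] match 'xxxxr', group 1 = 'x'.
With a single group, `findall` returns only what that group captured — 3 items.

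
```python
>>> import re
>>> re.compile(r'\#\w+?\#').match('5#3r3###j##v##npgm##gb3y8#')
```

`match` is anchored at position 0; if the pattern doesn't fit there, it returns None.
Here position 0 doesn't satisfy it, so the call returns None.

None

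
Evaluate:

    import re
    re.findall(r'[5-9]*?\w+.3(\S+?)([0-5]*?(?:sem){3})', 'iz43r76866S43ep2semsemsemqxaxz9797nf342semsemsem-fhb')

This matches zero or more of a character in [5-9] (lazy), then one or more of a word character; then any character, then the literal '3'; then one or more of a non-whitespace character (lazy) (captured); then zero or more of a character in [0-5] (lazy), then the literal 'sem' repeated 3 times (captured).
A non-greedy quantifier consumes as few characters as it can — just enough that the remainder of the pattern still matches from where it stops; whatever follows it matches normally.
Walking the string: at [0:48] match 'iz43r76866S43ep2semsemsemqxaxz9797nf342semsemsem', groups = ('4', '2semsemsem').
2 groups means the one result is a tuple of 2 captured strings — 1 here.

[('4', '2semsemsem')]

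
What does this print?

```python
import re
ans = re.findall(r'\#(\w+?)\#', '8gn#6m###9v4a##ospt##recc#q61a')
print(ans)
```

Because there's exactly one group, `findall` drops the full match and keeps group 1 from each hit.

['6m', '9v4a', 'ospt', 'recc']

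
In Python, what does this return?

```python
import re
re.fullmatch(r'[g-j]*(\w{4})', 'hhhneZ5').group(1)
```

Pattern: zero or more of a character in [g-j]; then exactly 4 of a word character (captured).
`re.fullmatch` is like wrapping the pattern in `^…$` (in single-line mode).
The match spans [0:7] → 'hhhneZ5'.
Captured: group 1 = 'neZ5'.

'neZ5'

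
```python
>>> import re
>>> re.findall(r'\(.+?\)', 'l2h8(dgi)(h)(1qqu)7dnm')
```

Because the quantifier is non-greedy, it stops expanding at the earliest point where the rest of the pattern can succeed.
Matches: at [4:9] → '(dgi)'; at [9:12] → '(h)'; at [12:18] → '(1qqu)'.
With no groups in the pattern, `findall` gives back each whole match — 3 here.

['(dgi)', '(h)', '(1qqu)']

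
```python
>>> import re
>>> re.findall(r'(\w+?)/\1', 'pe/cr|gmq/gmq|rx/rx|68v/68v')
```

['gmq', 'rx', '68v']

After group 1 captures some text, `\1` only succeeds where that same text appears again.
Walking the string: at [6:13] match 'gmq/gmq', group 1 = 'gmq'; at [14:19] match 'rx/rx', group 1 = 'rx'; at [20:27] match '68v/68v', group 1 = '68v'.
`findall` collects group 1 from each match (3 total).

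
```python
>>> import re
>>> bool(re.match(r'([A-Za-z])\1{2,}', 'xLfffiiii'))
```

After group 1 captures some text, `\1` only succeeds where that same text appears again.
`re.match` won't scan ahead — the pattern has to work from the very first character.
Here the string doesn't start with a match, so the call returns None, and `bool(None)` is False.

False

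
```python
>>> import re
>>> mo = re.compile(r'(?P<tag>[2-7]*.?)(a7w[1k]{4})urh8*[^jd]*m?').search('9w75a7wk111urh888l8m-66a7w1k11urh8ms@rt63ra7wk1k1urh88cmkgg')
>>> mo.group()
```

'75a7wk111urh888l8m-66a7w1k11urh8ms@rt63ra7wk1k1urh88cmkgg'

The match spans [2:59] → '75a7wk111urh888l8m-66a7w1k11urh8ms@rt63ra7wk1k1urh88cmkgg'.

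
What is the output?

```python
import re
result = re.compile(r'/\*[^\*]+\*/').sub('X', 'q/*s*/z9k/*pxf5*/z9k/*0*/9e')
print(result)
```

`sub` substitutes 'X' at each match site.

qXz9kXz9kX9e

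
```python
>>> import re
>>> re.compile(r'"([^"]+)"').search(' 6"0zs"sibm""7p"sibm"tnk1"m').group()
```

The match spans [2:7] → '"0zs"'.

'"0zs"'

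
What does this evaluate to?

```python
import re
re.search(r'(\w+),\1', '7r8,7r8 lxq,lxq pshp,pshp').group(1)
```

The match spans [0:7] → '7r8,7r8'.
Captured: group 1 = '7r8'.

'7r8'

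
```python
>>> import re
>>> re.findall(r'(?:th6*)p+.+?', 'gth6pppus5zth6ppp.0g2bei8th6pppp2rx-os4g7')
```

['th6pppu', 'th6ppp.', 'th6pppp2']

Pattern: the literal 'th', then zero or more of the literal '6' (non-capturing group); then one or more of the literal 'p', then one or more of any character (lazy).
Lazy quantifiers expand one character at a time until the remainder of the pattern can match.
Walking the string: at [1:8] → 'th6pppu'; at [11:18] → 'th6ppp.'; at [25:33] → 'th6pppp2'.
`findall` yields the raw match text (3 of them) because the pattern has no groups.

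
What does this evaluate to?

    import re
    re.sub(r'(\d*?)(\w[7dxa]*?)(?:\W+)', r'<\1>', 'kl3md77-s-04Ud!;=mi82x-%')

'kl<3><><04>mi<8>'

Each match is replaced using the text its own group 1 captured.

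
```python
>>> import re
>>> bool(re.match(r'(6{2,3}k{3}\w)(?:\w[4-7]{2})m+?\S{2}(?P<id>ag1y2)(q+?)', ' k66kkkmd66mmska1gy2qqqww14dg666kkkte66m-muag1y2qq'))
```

False

This matches 2 to 3 of the literal '6', then exactly 3 of a literal 'k', then a word character (captured); then a word character, then exactly 2 of a character in [4-7] (non-capturing group); then one or more of the literal 'm' (lazy), then exactly 2 of a non-whitespace character; then the literal 'ag', then the literal '1y2' (captured as 'id'); then one or more of a literal 'q' (lazy) (captured).
`match` is anchored at position 0; if the pattern doesn't fit there, it returns None.
Here the string doesn't start with a match, so the call returns None, and `bool(None)` is False.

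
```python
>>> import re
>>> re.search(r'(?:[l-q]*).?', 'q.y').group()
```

Pattern: zero or more of a character in [l-q] (non-capturing group); then optionally any character.
The match spans [0:2] → 'q.'.

'q.'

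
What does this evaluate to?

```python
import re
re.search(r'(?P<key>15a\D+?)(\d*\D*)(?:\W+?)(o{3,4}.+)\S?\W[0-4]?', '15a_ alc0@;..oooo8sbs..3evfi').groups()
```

The match spans [0:24] → '15a_ alc0@;..oooo8sbs..3'.
Captured: group 1 = '15a_ alc', group 2 = '0@;.', group 3 = 'oooo8sbs.'.

('15a_ alc', '0@;.', 'oooo8sbs.')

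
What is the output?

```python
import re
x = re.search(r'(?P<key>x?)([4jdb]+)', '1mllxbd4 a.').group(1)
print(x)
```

x

The match spans [4:8] → 'xbd4'.
Captured: group 1 = 'x', group 2 = 'bd4'.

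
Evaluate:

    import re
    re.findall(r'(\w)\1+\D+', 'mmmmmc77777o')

`\1` is not a pattern — it's the concrete string captured by group 1, re-applied verbatim.
With a single group, `findall` returns only what that group captured — 2 items.

['m', '7']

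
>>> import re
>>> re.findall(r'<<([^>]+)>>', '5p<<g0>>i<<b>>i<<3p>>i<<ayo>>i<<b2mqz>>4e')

Matches: at [2:8] match '<<g0>>', group 1 = 'g0'; at [9:14] match '<<b>>', group 1 = 'b'; at [15:21] match '<<3p>>', group 1 = '3p'; at [22:29] match '<<ayo>>', group 1 = 'ayo'; at [30:39] match '<<b2mqz>>', group 1 = 'b2mqz'.
Because there's exactly one group, `findall` drops the full match and keeps group 1 from each hit.

['g0', 'b', '3p', 'ayo', 'b2mqz']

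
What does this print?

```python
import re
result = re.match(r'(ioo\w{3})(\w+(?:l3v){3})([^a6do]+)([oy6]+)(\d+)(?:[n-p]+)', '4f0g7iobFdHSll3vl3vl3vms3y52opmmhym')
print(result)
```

None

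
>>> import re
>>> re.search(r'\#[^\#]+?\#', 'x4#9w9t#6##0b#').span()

Unlike `match`, `search` isn't anchored — it looks for the pattern anywhere in the string.
The match spans [2:8] → '#9w9t#'.

(2, 8)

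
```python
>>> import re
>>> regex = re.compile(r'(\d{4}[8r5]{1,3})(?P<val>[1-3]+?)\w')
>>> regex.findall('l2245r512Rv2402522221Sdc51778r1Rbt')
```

[('2245r5', '1'), ('24025', '2'), ('51778r', '1')]

The pattern matches exactly 4 of a digit, then 1 to 3 of one of [8r5] (captured); then one or more of a character in [1-3] (lazy) (captured as 'val'); then a word character.
Lazy quantifiers expand one character at a time until the remainder of the pattern can match.
Matches: at [1:9] match '2245r512', groups = ('2245r5', '1'); at [11:18] match '2402522', groups = ('24025', '2'); at [24:32] match '51778r1R', groups = ('51778r', '1').
2 groups means each result is a tuple of 2 captured strings — 3 here.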